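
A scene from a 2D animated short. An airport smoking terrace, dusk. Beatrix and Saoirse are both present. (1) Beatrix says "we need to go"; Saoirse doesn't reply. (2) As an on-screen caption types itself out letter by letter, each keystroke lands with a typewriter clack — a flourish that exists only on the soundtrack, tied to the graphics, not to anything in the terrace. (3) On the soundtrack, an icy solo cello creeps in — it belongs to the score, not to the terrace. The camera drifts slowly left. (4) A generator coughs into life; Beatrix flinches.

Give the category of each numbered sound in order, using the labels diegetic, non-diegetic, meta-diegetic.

Sound (1): on-screen dialogue — Beatrix speaks and Saoirse is there to hear, so diegetic.
(2) it accompanies on-screen graphics, not anything inside the story world → non-diegetic.
Sound (3): score with no on-screen or off-screen source; it exists for the audience alone, so non-diegetic.
(4) is diegetic: an in-world source (a generator); characters could hear it.

diegetic, non-diegetic, non-diegetic, diegetic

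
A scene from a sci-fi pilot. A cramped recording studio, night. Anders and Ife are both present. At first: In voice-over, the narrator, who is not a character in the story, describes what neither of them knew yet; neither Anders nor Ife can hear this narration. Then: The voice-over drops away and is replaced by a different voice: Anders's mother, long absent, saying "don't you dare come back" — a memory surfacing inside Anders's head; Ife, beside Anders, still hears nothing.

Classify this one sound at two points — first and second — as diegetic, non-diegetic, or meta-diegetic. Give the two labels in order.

non-diegetic, meta-diegetic

First: the external narrator addresses only the audience — outside the story world → non-diegetic.
Second: the replacement voice is a memory inside Anders's mind specifically → meta-diegetic.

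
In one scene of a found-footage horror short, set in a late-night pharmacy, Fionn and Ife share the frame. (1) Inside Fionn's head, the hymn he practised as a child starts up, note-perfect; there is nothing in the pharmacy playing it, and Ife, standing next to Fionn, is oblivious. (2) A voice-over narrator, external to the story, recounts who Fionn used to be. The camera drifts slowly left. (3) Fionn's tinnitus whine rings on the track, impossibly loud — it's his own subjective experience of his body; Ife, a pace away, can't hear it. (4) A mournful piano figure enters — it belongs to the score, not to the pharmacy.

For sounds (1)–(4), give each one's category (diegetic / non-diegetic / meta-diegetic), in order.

meta-diegetic, non-diegetic, meta-diegetic, non-diegetic

(1) is meta-diegetic: the music is a memory playing inside Fionn's mind alone; no real-world source, Ife can't hear it.
(2) commentary laid over the scene from outside the fiction → non-diegetic.
(3) is meta-diegetic: it's Fionn's internal bodily sensation rendered as sound; only Fionn 'hears' it.
(4) it has no source in the story world and no character can hear it — it's underscore → non-diegetic.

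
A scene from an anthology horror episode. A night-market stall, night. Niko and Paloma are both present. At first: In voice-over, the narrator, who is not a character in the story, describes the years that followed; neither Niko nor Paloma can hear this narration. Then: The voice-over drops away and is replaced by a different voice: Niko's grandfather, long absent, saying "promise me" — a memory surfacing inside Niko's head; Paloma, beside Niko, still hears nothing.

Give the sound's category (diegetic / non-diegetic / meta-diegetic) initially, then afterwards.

Initially: the external narrator addresses only the audience — outside the story world → non-diegetic.
Afterwards: the replacement voice is a memory inside Niko's mind specifically → meta-diegetic.

non-diegetic, meta-diegetic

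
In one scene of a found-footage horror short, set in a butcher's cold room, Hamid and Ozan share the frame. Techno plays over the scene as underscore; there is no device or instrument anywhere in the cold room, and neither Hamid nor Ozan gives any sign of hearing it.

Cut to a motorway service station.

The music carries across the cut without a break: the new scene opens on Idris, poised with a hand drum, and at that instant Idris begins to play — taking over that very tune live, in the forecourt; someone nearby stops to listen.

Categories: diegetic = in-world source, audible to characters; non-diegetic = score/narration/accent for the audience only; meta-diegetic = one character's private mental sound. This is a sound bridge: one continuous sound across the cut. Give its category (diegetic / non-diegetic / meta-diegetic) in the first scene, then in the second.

non-diegetic, diegetic

Scene one: there's no in-world source anywhere and no character hears it — underscore for the audience only → non-diegetic.
Scene two: from the moment Idris starts playing, the tune is being performed on a hand drum inside the story world and another character hears it → diegetic.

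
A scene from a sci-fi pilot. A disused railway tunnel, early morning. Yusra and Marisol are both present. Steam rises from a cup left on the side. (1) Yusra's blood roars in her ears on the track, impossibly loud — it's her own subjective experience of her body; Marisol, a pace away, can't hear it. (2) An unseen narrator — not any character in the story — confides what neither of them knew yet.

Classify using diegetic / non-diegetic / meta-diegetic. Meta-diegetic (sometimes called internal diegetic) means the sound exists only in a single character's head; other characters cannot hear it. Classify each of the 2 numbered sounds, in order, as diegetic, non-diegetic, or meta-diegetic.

meta-diegetic, non-diegetic

Sound (1): it's Yusra's internal bodily sensation rendered as sound; only Yusra 'hears' it, so meta-diegetic.
Sound (2): commentary laid over the scene from outside the fiction, so non-diegetic.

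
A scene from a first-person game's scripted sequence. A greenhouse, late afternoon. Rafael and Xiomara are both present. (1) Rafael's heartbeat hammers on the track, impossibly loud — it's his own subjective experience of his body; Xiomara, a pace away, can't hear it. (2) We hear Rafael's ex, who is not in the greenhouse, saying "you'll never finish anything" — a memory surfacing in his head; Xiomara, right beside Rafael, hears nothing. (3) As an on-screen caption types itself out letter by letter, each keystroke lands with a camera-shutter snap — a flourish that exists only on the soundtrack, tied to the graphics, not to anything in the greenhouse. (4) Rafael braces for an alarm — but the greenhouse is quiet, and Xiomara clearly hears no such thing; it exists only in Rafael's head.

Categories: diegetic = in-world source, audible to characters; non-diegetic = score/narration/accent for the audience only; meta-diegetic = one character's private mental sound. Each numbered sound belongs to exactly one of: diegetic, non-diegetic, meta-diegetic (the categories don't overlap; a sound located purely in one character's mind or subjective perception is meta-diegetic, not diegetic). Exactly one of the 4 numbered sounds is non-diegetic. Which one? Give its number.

3

(1) a subjective body sound — Rafael's private perception, inaudible to Xiomara → meta-diegetic.
(2) is meta-diegetic: it's Rafael's recollection rendered as sound; the other character can't hear it.
Sound (3): the caption isn't part of the story world, so neither is the sound tied to it, so non-diegetic.
Sound (4): subjective to Rafael: the greenhouse is silent and Xiomara hears nothing, so meta-diegetic.
Only (3) is non-diegetic.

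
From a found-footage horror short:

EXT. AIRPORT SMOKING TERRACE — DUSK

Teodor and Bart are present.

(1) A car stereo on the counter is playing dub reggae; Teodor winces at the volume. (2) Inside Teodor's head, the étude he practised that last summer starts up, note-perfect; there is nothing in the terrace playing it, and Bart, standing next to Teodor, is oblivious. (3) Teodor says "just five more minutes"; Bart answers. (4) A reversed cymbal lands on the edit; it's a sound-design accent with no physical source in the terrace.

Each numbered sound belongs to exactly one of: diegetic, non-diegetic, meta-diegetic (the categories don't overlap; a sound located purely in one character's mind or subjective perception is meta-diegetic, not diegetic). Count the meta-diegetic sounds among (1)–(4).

1

Sound (1): the music comes from an on-screen device that Teodor responds to, so diegetic.
(2) is meta-diegetic: the music is a memory playing inside Teodor's mind alone; no real-world source, Bart can't hear it.
Sound (3): Teodor is a character speaking aloud in the scene, so diegetic.
(4) is non-diegetic: an editorial stinger — it belongs to the cut, not the story world.
Meta-diegetic: (2) — that's 1.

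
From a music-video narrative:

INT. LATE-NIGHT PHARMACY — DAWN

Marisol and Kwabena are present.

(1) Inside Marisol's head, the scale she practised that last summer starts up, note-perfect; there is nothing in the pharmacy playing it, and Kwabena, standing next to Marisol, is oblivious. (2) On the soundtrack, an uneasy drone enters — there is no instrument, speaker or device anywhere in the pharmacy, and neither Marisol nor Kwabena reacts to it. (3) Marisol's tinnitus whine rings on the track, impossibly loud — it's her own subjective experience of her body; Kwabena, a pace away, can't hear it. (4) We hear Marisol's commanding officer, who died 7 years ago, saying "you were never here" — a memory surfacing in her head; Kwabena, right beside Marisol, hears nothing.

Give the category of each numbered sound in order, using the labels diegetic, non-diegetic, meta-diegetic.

meta-diegetic, non-diegetic, meta-diegetic, meta-diegetic

(1) it lives in Marisol's subjectivity, not in the pharmacy → meta-diegetic.
(2) is non-diegetic: nothing in the pharmacy produces it and the characters don't hear it — pure soundtrack.
Sound (3): it's Marisol's internal bodily sensation rendered as sound; only Marisol 'hears' it, so meta-diegetic.
(4) a remembered line, private to Marisol — not present in the room, not audible to Kwabena → meta-diegetic.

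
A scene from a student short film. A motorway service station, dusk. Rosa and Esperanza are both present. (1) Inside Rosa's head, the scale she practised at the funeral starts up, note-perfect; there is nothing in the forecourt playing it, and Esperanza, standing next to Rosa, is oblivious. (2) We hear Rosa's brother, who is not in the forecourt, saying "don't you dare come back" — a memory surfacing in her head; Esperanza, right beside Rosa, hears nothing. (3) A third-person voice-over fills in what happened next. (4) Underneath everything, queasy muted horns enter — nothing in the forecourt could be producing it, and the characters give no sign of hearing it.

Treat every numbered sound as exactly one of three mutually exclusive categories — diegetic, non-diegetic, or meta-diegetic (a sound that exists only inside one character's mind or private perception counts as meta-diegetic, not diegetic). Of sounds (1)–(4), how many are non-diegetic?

Sound (1): remembered music, private to Rosa — Esperanza is oblivious because it isn't in the room, so meta-diegetic.
Sound (2): it's Rosa's recollection rendered as sound; the other character can't hear it, so meta-diegetic.
(3) commentary laid over the scene from outside the fiction → non-diegetic.
(4) is non-diegetic: score with no on-screen or off-screen source; it exists for the audience alone.
Non-diegetic: (3), (4) — that's 2.

2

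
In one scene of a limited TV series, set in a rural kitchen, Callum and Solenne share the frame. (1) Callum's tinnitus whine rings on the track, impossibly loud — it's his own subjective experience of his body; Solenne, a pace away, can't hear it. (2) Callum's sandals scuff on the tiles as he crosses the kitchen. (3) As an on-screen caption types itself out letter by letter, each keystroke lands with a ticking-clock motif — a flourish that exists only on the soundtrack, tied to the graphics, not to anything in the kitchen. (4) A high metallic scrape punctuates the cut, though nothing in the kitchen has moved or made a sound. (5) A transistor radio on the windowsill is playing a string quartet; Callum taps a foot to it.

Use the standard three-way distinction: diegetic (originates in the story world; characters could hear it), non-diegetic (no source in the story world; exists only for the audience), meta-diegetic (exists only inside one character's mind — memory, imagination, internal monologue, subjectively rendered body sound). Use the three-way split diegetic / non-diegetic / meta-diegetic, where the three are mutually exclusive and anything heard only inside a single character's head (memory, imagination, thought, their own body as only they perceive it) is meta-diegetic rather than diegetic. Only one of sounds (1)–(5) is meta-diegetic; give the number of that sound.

1

(1) a subjective body sound — Callum's private perception, inaudible to Solenne → meta-diegetic.
(2) is diegetic: Callum's footsteps are produced in the story world.
Sound (3): the caption isn't part of the story world, so neither is the sound tied to it, so non-diegetic.
(4) nothing in the scene produces it; it's an accent added for the audience → non-diegetic.
(5) a transistor radio is a physical source in the scene and Callum reacts to it → diegetic.
Only (1) is meta-diegetic.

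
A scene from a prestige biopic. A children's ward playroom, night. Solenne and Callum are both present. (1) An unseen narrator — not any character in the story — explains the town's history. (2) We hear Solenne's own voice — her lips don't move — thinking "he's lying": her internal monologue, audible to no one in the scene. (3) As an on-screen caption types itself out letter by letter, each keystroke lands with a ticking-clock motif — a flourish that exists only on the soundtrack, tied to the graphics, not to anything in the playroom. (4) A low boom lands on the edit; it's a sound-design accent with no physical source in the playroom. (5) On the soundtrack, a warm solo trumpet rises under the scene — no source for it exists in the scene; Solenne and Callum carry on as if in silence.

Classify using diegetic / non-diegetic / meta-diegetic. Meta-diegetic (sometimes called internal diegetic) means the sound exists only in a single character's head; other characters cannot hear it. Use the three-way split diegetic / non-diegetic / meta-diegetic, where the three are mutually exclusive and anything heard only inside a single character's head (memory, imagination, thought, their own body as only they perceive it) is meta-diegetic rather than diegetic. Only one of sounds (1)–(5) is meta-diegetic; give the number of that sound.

Sound (1): commentary laid over the scene from outside the fiction, so non-diegetic.
Sound (2): it's Solenne's unspoken thought, heard only by the audience via her subjectivity, so meta-diegetic.
Sound (3): it accompanies on-screen graphics, not anything inside the story world, so non-diegetic.
(4) nothing in the scene produces it; it's an accent added for the audience → non-diegetic.
Sound (5): score with no on-screen or off-screen source; it exists for the audience alone, so non-diegetic.
Only (2) is meta-diegetic.

2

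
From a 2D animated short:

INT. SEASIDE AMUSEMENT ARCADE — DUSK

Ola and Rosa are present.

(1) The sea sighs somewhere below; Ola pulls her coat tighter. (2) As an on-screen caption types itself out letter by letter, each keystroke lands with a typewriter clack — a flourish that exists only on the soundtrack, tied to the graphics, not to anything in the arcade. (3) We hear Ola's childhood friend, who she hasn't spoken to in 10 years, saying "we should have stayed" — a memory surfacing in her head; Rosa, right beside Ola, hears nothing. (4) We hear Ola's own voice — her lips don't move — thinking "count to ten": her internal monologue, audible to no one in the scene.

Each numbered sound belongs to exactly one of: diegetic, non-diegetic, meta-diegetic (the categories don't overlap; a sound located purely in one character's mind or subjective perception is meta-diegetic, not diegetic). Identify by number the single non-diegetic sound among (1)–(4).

2

Sound (1): the sea is part of the location's real environment, so diegetic.
(2) the caption isn't part of the story world, so neither is the sound tied to it → non-diegetic.
(3) a remembered line, private to Ola — not present in the room, not audible to Rosa → meta-diegetic.
(4) is meta-diegetic: internal monologue — inside Ola's mind, not spoken into the scene.
Only (2) is non-diegetic.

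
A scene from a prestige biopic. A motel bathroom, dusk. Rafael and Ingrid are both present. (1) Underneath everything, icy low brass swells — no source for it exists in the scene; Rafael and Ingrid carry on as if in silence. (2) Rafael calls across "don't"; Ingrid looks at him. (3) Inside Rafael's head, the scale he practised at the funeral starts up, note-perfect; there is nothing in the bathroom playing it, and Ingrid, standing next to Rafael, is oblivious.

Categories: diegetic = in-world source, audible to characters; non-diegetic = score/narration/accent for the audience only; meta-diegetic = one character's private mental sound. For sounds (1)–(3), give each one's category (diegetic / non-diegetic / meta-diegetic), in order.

non-diegetic, diegetic, meta-diegetic

(1) is non-diegetic: nothing in the bathroom produces it and the characters don't hear it — pure soundtrack.
(2) is diegetic: Rafael is a character speaking aloud in the scene.
(3) is meta-diegetic: it lives in Rafael's subjectivity, not in the bathroom.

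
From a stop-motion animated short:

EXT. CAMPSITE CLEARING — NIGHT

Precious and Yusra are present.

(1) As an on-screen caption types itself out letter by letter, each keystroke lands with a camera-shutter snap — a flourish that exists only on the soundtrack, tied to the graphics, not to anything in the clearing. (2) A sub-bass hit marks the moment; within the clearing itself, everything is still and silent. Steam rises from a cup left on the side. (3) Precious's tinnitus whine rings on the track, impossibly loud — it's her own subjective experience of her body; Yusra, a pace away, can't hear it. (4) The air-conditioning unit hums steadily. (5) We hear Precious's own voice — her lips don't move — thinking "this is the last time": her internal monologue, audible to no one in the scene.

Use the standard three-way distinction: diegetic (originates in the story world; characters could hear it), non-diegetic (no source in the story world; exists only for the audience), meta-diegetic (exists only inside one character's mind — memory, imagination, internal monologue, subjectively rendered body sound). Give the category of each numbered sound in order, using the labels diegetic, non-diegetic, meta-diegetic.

Sound (1): the caption isn't part of the story world, so neither is the sound tied to it, so non-diegetic.
Sound (2): an editorial stinger — it belongs to the cut, not the story world, so non-diegetic.
(3) is meta-diegetic: point-of-audition from inside Precious's body; not a sound in the room.
Sound (4): it's the actual ambient sound of the location, so diegetic.
(5) internal monologue — inside Precious's mind, not spoken into the scene → meta-diegetic.

non-diegetic, non-diegetic, meta-diegetic, diegetic, meta-diegetic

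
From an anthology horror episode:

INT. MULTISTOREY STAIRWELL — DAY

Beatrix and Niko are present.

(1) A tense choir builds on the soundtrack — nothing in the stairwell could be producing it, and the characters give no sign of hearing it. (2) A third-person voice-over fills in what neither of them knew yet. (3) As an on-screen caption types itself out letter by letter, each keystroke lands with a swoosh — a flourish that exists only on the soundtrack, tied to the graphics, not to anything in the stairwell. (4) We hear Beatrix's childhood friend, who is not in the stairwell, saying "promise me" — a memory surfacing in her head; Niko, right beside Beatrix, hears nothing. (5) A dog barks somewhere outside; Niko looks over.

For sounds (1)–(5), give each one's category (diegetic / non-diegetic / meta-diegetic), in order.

non-diegetic, non-diegetic, non-diegetic, meta-diegetic, diegetic

(1) score with no on-screen or off-screen source; it exists for the audience alone → non-diegetic.
Sound (2): external voice-over — not a character, not heard by anyone in the scene, so non-diegetic.
Sound (3): it accompanies on-screen graphics, not anything inside the story world, so non-diegetic.
(4) is meta-diegetic: the voice is a memory playing only inside Beatrix's mind; Niko can't hear it.
Sound (5): a dog is a real object/event in the scene's world, so diegetic.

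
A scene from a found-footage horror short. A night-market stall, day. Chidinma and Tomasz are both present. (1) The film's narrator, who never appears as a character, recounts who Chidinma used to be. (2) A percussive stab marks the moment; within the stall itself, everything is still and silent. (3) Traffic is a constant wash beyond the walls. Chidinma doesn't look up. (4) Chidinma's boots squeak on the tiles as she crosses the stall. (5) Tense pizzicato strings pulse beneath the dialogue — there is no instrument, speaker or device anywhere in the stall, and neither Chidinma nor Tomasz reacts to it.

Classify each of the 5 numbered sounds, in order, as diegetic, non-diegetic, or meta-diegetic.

non-diegetic, non-diegetic, diegetic, diegetic, non-diegetic

(1) is non-diegetic: commentary laid over the scene from outside the fiction.
(2) an editorial stinger — it belongs to the cut, not the story world → non-diegetic.
Sound (3): ambient/room sound belonging to the story's physical space, so diegetic.
(4) is diegetic: Chidinma's footsteps are produced in the story world.
(5) it has no source in the story world and no character can hear it — it's underscore → non-diegetic.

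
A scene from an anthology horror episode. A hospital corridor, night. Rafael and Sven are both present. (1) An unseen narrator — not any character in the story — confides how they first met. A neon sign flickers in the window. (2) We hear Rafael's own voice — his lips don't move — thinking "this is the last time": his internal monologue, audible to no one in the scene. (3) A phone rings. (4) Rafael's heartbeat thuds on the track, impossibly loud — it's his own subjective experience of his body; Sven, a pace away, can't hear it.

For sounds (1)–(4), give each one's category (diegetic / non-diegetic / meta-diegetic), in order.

(1) commentary laid over the scene from outside the fiction → non-diegetic.
(2) is meta-diegetic: it's Rafael's unspoken thought, heard only by the audience via his subjectivity.
(3) a phone is a real object/event in the scene's world → diegetic.
(4) it's Rafael's internal bodily sensation rendered as sound; only Rafael 'hears' it → meta-diegetic.

non-diegetic, meta-diegetic, diegetic, meta-diegetic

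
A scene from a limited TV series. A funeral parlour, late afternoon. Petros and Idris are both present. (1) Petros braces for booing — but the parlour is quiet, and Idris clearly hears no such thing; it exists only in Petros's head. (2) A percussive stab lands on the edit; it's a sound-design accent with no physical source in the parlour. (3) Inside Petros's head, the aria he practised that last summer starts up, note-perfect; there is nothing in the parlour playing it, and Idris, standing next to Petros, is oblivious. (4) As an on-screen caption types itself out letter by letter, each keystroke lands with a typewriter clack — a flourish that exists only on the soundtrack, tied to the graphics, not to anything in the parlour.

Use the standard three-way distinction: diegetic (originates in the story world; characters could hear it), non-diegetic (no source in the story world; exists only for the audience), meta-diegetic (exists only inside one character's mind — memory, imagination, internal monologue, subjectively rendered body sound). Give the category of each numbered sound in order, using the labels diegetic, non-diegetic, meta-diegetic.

meta-diegetic, non-diegetic, meta-diegetic, non-diegetic

(1) Petros alone 'hears' it — an imagined sound, not present in the space → meta-diegetic.
Sound (2): an editorial stinger — it belongs to the cut, not the story world, so non-diegetic.
(3) it lives in Petros's subjectivity, not in the parlour → meta-diegetic.
(4) it accompanies on-screen graphics, not anything inside the story world → non-diegetic.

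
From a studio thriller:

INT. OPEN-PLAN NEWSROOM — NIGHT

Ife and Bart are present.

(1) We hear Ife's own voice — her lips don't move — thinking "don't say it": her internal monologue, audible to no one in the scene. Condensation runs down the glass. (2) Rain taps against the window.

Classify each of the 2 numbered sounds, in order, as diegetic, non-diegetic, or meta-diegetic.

meta-diegetic, diegetic

(1) internal monologue — inside Ife's mind, not spoken into the scene → meta-diegetic.
Sound (2): it's the actual ambient sound of the location, so diegetic.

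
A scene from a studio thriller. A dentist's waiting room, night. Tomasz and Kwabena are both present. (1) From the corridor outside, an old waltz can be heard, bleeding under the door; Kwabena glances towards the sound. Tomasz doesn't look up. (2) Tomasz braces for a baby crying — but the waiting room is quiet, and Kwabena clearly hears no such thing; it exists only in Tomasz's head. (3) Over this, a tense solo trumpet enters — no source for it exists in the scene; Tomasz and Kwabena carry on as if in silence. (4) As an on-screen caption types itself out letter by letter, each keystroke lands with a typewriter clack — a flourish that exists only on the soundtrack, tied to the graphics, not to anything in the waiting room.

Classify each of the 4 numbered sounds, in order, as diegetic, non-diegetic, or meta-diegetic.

(1) it's coming from the corridor outside — a location within the story world — and Kwabena reacts → diegetic.
(2) Tomasz alone 'hears' it — an imagined sound, not present in the space → meta-diegetic.
Sound (3): it has no source in the story world and no character can hear it — it's underscore, so non-diegetic.
(4) is non-diegetic: sound married to a title/caption — outside the diegesis by definition.

diegetic, meta-diegetic, non-diegetic, non-diegetic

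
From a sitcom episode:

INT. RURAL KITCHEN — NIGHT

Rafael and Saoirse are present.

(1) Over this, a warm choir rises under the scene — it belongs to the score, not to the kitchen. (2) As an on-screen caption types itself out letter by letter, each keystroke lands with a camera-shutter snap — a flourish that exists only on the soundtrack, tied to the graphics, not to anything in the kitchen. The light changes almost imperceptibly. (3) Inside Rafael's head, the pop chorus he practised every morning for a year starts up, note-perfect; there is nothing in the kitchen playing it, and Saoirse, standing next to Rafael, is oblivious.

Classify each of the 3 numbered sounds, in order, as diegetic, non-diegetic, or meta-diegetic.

(1) is non-diegetic: score with no on-screen or off-screen source; it exists for the audience alone.
Sound (2): sound married to a title/caption — outside the diegesis by definition, so non-diegetic.
(3) is meta-diegetic: it lives in Rafael's subjectivity, not in the kitchen.

non-diegetic, non-diegetic, meta-diegetic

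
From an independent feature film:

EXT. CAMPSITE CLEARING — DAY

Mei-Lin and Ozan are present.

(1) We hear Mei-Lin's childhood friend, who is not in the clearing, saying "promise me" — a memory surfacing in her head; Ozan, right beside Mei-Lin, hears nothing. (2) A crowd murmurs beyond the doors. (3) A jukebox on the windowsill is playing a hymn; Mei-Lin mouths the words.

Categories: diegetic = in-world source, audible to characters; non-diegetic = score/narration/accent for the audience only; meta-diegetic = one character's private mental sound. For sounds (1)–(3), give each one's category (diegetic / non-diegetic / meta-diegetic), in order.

(1) is meta-diegetic: a remembered line, private to Mei-Lin — not present in the room, not audible to Ozan.
(2) is diegetic: ambient/room sound belonging to the story's physical space.
(3) the music comes from an on-screen device that Mei-Lin responds to → diegetic.

meta-diegetic, diegetic, diegetic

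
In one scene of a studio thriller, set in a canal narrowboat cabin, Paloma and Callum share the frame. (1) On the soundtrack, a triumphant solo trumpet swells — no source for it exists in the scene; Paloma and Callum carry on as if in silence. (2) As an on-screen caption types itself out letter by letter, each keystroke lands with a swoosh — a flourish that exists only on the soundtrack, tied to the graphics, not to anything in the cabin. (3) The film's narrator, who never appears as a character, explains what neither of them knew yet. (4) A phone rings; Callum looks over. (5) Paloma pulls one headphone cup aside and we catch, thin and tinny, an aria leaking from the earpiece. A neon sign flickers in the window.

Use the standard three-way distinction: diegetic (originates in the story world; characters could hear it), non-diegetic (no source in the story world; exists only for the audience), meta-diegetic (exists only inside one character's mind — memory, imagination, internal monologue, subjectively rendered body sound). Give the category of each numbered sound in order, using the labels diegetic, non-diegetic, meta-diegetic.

(1) is non-diegetic: nothing in the cabin produces it and the characters don't hear it — pure soundtrack.
Sound (2): it accompanies on-screen graphics, not anything inside the story world, so non-diegetic.
(3) external voice-over — not a character, not heard by anyone in the scene → non-diegetic.
Sound (4): an in-world source (a phone); characters could hear it, so diegetic.
(5) is diegetic: it's leaking from a physical pair of headphones in the scene.

non-diegetic, non-diegetic, non-diegetic, diegetic, diegetic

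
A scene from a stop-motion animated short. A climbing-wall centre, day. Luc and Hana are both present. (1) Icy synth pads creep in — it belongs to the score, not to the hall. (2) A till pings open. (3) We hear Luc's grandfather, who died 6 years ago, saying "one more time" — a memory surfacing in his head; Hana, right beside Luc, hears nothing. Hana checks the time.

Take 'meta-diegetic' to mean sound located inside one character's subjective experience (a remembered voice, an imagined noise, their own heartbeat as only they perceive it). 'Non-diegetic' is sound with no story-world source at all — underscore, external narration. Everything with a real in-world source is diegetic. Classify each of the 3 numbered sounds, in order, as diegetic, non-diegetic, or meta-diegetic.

non-diegetic, diegetic, meta-diegetic

(1) is non-diegetic: it has no source in the story world and no character can hear it — it's underscore.
(2) is diegetic: a till is a real object/event in the scene's world.
(3) is meta-diegetic: a remembered line, private to Luc — not present in the room, not audible to Hana.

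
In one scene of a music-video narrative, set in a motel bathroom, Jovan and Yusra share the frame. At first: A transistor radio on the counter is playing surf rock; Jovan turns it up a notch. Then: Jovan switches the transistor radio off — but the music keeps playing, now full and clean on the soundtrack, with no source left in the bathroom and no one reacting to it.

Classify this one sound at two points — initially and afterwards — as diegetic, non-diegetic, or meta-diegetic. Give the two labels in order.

Initially: a transistor radio is a real in-scene source and Jovan reacts to it → diegetic.
Afterwards: there is no longer any in-world source and no one can hear it — it has become underscore → non-diegetic.

diegetic, non-diegetic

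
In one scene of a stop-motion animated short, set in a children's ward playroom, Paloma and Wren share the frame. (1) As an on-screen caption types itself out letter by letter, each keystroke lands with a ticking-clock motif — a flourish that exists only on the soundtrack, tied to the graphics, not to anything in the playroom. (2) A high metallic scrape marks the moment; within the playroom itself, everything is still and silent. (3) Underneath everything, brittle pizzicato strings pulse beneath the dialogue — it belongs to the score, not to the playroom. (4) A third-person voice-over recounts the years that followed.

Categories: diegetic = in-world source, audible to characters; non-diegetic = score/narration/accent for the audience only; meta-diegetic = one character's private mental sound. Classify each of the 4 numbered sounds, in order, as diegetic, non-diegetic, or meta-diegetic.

non-diegetic, non-diegetic, non-diegetic, non-diegetic

(1) the caption isn't part of the story world, so neither is the sound tied to it → non-diegetic.
Sound (2): nothing in the scene produces it; it's an accent added for the audience, so non-diegetic.
(3) is non-diegetic: nothing in the playroom produces it and the characters don't hear it — pure soundtrack.
(4) commentary laid over the scene from outside the fiction → non-diegetic.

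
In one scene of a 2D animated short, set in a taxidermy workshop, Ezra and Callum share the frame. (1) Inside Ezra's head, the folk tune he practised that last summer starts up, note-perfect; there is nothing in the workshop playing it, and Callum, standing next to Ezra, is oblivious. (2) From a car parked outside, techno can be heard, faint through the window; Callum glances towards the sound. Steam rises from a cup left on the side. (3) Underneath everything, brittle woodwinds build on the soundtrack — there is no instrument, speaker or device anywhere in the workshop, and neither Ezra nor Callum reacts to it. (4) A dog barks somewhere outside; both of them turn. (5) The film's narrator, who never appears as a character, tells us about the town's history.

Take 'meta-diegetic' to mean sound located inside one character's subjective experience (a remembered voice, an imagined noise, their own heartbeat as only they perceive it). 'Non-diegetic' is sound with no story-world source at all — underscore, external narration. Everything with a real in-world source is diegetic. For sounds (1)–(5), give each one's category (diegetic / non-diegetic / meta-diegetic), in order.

Sound (1): it lives in Ezra's subjectivity, not in the workshop, so meta-diegetic.
(2) off-screen diegetic: the source is out of frame but still in the story's space → diegetic.
(3) score with no on-screen or off-screen source; it exists for the audience alone → non-diegetic.
Sound (4): the sound comes from a dog physically present in the location, so diegetic.
Sound (5): the narrator exists outside the story world, addressing only the audience, so non-diegetic.

meta-diegetic, diegetic, non-diegetic, diegetic, non-diegetic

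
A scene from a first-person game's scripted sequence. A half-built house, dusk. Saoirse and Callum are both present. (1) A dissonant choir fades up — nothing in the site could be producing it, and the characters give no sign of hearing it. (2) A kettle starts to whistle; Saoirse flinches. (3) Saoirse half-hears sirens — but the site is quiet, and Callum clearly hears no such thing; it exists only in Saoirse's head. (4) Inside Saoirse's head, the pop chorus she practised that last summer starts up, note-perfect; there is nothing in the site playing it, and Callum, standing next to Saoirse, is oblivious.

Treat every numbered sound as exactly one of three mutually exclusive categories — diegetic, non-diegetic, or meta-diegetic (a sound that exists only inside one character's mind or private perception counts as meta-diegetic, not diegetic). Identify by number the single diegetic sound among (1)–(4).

(1) is non-diegetic: it has no source in the story world and no character can hear it — it's underscore.
(2) the sound comes from a kettle physically present in the location → diegetic.
Sound (3): subjective to Saoirse: the site is silent and Callum hears nothing, so meta-diegetic.
(4) remembered music, private to Saoirse — Callum is oblivious because it isn't in the room → meta-diegetic.
Only (2) is diegetic.

2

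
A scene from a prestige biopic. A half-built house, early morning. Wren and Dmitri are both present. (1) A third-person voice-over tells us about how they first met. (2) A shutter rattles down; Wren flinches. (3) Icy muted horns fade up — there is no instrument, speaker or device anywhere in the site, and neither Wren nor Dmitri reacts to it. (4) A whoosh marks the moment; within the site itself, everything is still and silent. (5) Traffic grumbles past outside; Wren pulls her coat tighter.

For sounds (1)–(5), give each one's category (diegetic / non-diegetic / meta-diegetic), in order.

non-diegetic, diegetic, non-diegetic, non-diegetic, diegetic

(1) commentary laid over the scene from outside the fiction → non-diegetic.
(2) is diegetic: the sound comes from a shutter physically present in the location.
(3) score with no on-screen or off-screen source; it exists for the audience alone → non-diegetic.
(4) is non-diegetic: it's a sound-design accent with no in-world source; no one in the scene can hear it.
(5) is diegetic: it's the actual ambient sound of the location.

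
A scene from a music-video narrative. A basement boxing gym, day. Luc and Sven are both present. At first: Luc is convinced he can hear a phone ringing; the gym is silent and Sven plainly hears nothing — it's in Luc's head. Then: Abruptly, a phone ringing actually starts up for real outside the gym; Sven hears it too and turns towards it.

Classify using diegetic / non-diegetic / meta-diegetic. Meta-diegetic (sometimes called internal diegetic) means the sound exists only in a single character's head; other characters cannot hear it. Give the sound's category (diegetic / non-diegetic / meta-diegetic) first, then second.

meta-diegetic, diegetic

First: only Luc 'hears' it — imagined, in his mind → meta-diegetic.
Second: now there's a real external source and Sven hears it too — in the story world → diegetic.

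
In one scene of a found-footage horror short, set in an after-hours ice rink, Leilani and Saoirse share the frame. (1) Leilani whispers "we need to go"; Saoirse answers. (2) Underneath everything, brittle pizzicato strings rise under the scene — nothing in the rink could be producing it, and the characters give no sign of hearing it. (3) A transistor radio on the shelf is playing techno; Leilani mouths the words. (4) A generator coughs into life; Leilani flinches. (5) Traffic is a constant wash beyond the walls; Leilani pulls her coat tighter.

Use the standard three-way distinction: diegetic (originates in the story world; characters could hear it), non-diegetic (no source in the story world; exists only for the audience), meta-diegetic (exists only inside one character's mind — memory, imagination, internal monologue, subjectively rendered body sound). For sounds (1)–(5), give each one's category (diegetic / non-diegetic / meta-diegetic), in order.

diegetic, non-diegetic, diegetic, diegetic, diegetic

Sound (1): Leilani is a character speaking aloud in the scene, so diegetic.
(2) is non-diegetic: it has no source in the story world and no character can hear it — it's underscore.
Sound (3): a transistor radio is a physical source in the scene and Leilani reacts to it, so diegetic.
(4) the sound comes from a generator physically present in the location → diegetic.
(5) is diegetic: traffic is part of the location's real environment.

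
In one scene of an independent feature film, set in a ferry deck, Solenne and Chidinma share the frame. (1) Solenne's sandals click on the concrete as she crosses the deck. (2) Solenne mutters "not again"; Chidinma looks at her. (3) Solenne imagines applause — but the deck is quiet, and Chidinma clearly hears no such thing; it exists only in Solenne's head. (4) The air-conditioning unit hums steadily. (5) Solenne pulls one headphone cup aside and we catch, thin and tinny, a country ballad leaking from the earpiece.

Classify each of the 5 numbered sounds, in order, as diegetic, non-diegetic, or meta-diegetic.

diegetic, diegetic, meta-diegetic, diegetic, diegetic

(1) a character's body making contact with the set — an in-world sound → diegetic.
Sound (2): spoken by a character present in the story world, so diegetic.
(3) subjective to Solenne: the deck is silent and Chidinma hears nothing → meta-diegetic.
(4) the air-conditioning unit is part of the location's real environment → diegetic.
(5) is diegetic: the earpiece is a real device on Solenne's head — source music.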